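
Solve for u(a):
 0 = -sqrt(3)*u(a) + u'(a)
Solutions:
 u(a) = C1*exp(sqrt(3)*a)


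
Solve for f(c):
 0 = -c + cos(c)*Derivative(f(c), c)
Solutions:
 f(c) = C1 + Integral(c/cos(c), c)


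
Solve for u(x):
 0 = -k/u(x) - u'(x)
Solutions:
 u(x) = -sqrt(C1 - 2*k*x)
 u(x) = sqrt(C1 - 2*k*x)


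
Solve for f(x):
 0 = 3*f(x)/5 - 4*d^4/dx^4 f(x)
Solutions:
 f(x) = C1*exp(-sqrt(2)*3^(1/4)*5^(3/4)*x/10) + C2*exp(sqrt(2)*3^(1/4)*5^(3/4)*x/10) + C3*sin(sqrt(2)*3^(1/4)*5^(3/4)*x/10) + C4*cos(sqrt(2)*3^(1/4)*5^(3/4)*x/10)


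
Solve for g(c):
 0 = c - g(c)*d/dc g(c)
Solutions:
 g(c) = -sqrt(C1 + c^2)
 g(c) = sqrt(C1 + c^2)


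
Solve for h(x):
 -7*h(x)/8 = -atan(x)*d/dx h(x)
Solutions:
 h(x) = C1*exp(7*Integral(1/atan(x), x)/8)


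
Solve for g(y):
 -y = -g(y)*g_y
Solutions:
 g(y) = -sqrt(C1 + y^2)
 g(y) = sqrt(C1 + y^2)


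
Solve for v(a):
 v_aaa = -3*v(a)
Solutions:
 v(a) = C3*exp(-3^(1/3)*a) + (C1*sin(3^(5/6)*a/2) + C2*cos(3^(5/6)*a/2))*exp(3^(1/3)*a/2)


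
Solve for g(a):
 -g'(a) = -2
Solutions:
 g(a) = C1 + 2*a


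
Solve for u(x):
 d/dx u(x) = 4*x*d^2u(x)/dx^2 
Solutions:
 u(x) = C1 + C2*x^(5/4)


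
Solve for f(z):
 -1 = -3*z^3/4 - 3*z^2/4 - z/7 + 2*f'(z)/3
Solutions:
 f(z) = C1 + 9*z^4/32 + 3*z^3/8 + 3*z^2/28 - 3*z/2


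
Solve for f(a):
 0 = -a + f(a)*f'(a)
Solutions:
 f(a) = -sqrt(C1 + a^2)
 f(a) = sqrt(C1 + a^2)


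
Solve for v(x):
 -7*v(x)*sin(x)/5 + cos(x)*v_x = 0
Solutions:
 v(x) = C1/cos(x)^(7/5)


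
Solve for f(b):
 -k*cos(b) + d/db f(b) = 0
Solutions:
 f(b) = C1 + k*sin(b)


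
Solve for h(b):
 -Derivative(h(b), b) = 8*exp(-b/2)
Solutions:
 h(b) = C1 + 16*exp(-b/2)


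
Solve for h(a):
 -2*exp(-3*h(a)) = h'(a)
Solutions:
 h(a) = log(C1 - 6*a)/3
 h(a) = log((-3^(1/3) - 3^(5/6)*I)*(C1 - 2*a)^(1/3)/2)
 h(a) = log((-3^(1/3) + 3^(5/6)*I)*(C1 - 2*a)^(1/3)/2)


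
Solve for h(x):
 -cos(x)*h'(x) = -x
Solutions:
 h(x) = C1 + Integral(x/cos(x), x)


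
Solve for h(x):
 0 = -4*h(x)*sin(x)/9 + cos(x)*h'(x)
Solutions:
 h(x) = C1/cos(x)^(4/9)


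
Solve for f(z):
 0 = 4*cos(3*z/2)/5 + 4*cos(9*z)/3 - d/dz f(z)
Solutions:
 f(z) = C1 + 8*sin(3*z/2)/15 + 4*sin(9*z)/27


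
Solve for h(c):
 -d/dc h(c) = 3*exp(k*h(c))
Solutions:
 h(c) = Piecewise((log(1/(C1*k + 3*c*k))/k, Ne(k, 0)), (nan, True))
 h(c) = Piecewise((C1 - 3*c, Eq(k, 0)), (nan, True))


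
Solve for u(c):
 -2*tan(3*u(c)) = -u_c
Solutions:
 u(c) = -asin(C1*exp(6*c))/3 + pi/3
 u(c) = asin(C1*exp(6*c))/3


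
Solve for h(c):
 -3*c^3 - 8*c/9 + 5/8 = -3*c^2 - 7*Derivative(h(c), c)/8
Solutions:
 h(c) = C1 + 6*c^4/7 - 8*c^3/7 + 32*c^2/63 - 5*c/7


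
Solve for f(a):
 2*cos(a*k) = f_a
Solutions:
 f(a) = C1 + 2*sin(a*k)/k


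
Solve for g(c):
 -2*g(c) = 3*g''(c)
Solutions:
 g(c) = C1*sin(sqrt(6)*c/3) + C2*cos(sqrt(6)*c/3)


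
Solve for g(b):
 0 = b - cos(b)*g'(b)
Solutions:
 g(b) = C1 + Integral(b/cos(b), b)


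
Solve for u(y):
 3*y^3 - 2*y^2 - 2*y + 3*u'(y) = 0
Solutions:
 u(y) = C1 - y^4/4 + 2*y^3/9 + y^2/3


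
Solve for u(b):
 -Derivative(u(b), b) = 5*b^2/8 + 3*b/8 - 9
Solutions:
 u(b) = C1 - 5*b^3/24 - 3*b^2/16 + 9*b


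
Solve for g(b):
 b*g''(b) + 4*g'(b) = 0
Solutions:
 g(b) = C1 + C2/b^3


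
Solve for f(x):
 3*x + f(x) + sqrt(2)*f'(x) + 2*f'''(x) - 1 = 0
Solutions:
 f(x) = C1*exp(x*(-2*2^(1/6)*3^(2/3)/(9 + 2*sqrt(3)*sqrt(sqrt(2) + 27/4))^(1/3) + 6^(1/3)*(9 + 2*sqrt(3)*sqrt(sqrt(2) + 27/4))^(1/3))/12)*sin(sqrt(3)*x*(6*2^(1/6)/(27 + 2*sqrt(27*sqrt(2) + 729/4))^(1/3) + 2^(1/3)*(27 + 2*sqrt(27*sqrt(2) + 729/4))^(1/3))/12) + C2*exp(x*(-2*2^(1/6)*3^(2/3)/(9 + 2*sqrt(3)*sqrt(sqrt(2) + 27/4))^(1/3) + 6^(1/3)*(9 + 2*sqrt(3)*sqrt(sqrt(2) + 27/4))^(1/3))/12)*cos(sqrt(3)*x*(6*2^(1/6)/(27 + 2*sqrt(27*sqrt(2) + 729/4))^(1/3) + 2^(1/3)*(27 + 2*sqrt(27*sqrt(2) + 729/4))^(1/3))/12) + C3*exp(-x*(-2*2^(1/6)*3^(2/3)/(9 + 2*sqrt(3)*sqrt(sqrt(2) + 27/4))^(1/3) + 6^(1/3)*(9 + 2*sqrt(3)*sqrt(sqrt(2) + 27/4))^(1/3))/6) - 3*x + 1 + 3*sqrt(2)


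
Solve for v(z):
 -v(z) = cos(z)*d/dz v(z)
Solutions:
 v(z) = C1*sqrt(sin(z) - 1)/sqrt(sin(z) + 1)


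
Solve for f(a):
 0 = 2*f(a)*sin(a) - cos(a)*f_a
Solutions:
 f(a) = C1/cos(a)^2


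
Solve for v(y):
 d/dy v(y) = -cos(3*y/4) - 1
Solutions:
 v(y) = C1 - y - 4*sin(3*y/4)/3


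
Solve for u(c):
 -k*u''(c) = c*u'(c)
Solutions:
 u(c) = C1 + C2*sqrt(k)*erf(sqrt(2)*c*sqrt(1/k)/2)


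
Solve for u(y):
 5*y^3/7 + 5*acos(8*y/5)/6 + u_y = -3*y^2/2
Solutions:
 u(y) = C1 - 5*y^4/28 - y^3/2 - 5*y*acos(8*y/5)/6 + 5*sqrt(25 - 64*y^2)/48


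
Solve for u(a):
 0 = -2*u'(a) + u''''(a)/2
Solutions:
 u(a) = C1 + C4*exp(2^(2/3)*a) + (C2*sin(2^(2/3)*sqrt(3)*a/2) + C3*cos(2^(2/3)*sqrt(3)*a/2))*exp(-2^(2/3)*a/2)


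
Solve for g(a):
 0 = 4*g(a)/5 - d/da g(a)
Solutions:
 g(a) = C1*exp(4*a/5)


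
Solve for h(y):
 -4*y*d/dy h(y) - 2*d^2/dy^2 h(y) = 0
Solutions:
 h(y) = C1 + C2*erf(y)


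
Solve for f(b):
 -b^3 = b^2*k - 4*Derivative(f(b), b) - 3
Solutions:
 f(b) = C1 + b^4/16 + b^3*k/12 - 3*b/4


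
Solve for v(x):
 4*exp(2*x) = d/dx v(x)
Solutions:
 v(x) = C1 + 2*exp(2*x)


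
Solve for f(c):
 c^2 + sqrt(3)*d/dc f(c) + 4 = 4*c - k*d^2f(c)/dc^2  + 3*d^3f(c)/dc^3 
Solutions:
 f(c) = C1 + C2*exp(c*(k - sqrt(k^2 + 12*sqrt(3)))/6) + C3*exp(c*(k + sqrt(k^2 + 12*sqrt(3)))/6) - sqrt(3)*c^3/9 + c^2*k/3 + 2*sqrt(3)*c^2/3 - 2*sqrt(3)*c*k^2/9 - 4*c*k/3 - 4*sqrt(3)*c/3 - 2*c


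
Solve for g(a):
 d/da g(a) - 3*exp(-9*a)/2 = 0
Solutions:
 g(a) = C1 - exp(-9*a)/6


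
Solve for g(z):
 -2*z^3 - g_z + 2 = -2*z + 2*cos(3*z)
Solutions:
 g(z) = C1 - z^4/2 + z^2 + 2*z - 2*sin(3*z)/3


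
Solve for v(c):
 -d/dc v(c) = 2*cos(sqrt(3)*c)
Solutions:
 v(c) = C1 - 2*sqrt(3)*sin(sqrt(3)*c)/3


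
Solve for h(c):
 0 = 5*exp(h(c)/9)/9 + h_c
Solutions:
 h(c) = 9*log(1/(C1 + 5*c)) + 36*log(3)


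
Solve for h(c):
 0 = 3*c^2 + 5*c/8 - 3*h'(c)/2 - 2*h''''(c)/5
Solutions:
 h(c) = C1 + C4*exp(-30^(1/3)*c/2) + 2*c^3/3 + 5*c^2/24 + (C2*sin(10^(1/3)*3^(5/6)*c/4) + C3*cos(10^(1/3)*3^(5/6)*c/4))*exp(30^(1/3)*c/4)


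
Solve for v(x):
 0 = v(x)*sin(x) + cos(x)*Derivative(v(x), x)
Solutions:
 v(x) = C1*cos(x)


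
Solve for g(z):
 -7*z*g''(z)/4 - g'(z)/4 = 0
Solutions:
 g(z) = C1 + C2*z^(6/7)


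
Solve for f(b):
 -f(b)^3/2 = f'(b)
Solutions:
 f(b) = -sqrt(-1/(C1 - b))
 f(b) = sqrt(-1/(C1 - b))


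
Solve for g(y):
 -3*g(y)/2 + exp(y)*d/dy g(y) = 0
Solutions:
 g(y) = C1*exp(-3*exp(-y)/2)


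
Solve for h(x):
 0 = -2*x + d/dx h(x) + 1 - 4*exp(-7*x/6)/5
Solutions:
 h(x) = C1 + x^2 - x - 24*exp(-7*x/6)/35


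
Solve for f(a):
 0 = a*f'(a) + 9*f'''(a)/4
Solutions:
 f(a) = C1 + Integral(C2*airyai(-2^(2/3)*3^(1/3)*a/3) + C3*airybi(-2^(2/3)*3^(1/3)*a/3), a)


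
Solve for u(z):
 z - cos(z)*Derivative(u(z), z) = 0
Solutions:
 u(z) = C1 + Integral(z/cos(z), z)


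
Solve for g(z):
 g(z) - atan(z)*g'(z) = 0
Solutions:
 g(z) = C1*exp(Integral(1/atan(z), z))


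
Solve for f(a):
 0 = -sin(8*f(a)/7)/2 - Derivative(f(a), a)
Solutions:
 a/2 + 7*log(cos(8*f(a)/7) - 1)/16 - 7*log(cos(8*f(a)/7) + 1)/16 = C1


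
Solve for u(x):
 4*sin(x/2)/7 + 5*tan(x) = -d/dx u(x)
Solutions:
 u(x) = C1 + 5*log(cos(x)) + 8*cos(x/2)/7


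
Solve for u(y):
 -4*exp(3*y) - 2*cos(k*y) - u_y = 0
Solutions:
 u(y) = C1 - 4*exp(3*y)/3 - 2*sin(k*y)/k


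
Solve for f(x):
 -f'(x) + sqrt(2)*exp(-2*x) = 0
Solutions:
 f(x) = C1 - sqrt(2)*exp(-2*x)/2


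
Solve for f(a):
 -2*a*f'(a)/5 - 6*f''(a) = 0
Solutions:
 f(a) = C1 + C2*erf(sqrt(30)*a/30)


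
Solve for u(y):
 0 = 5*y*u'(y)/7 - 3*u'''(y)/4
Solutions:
 u(y) = C1 + Integral(C2*airyai(20^(1/3)*21^(2/3)*y/21) + C3*airybi(20^(1/3)*21^(2/3)*y/21), y)


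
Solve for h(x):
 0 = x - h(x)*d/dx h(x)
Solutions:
 h(x) = -sqrt(C1 + x^2)
 h(x) = sqrt(C1 + x^2)


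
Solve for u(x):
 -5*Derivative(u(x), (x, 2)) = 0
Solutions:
 u(x) = C1 + C2*x


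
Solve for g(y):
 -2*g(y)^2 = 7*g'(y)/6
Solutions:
 g(y) = 7/(C1 + 12*y)


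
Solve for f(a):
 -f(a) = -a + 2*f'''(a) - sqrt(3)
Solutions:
 f(a) = C3*exp(-2^(2/3)*a/2) + a + (C1*sin(2^(2/3)*sqrt(3)*a/4) + C2*cos(2^(2/3)*sqrt(3)*a/4))*exp(2^(2/3)*a/4) + sqrt(3)


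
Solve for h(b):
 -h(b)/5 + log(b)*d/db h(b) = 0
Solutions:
 h(b) = C1*exp(li(b)/5)


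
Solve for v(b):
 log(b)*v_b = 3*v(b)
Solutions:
 v(b) = C1*exp(3*li(b))


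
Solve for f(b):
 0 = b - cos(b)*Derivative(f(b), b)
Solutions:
 f(b) = C1 + Integral(b/cos(b), b)


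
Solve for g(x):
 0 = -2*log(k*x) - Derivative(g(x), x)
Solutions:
 g(x) = C1 - 2*x*log(k*x) + 2*x


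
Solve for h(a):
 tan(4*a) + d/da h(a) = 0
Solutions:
 h(a) = C1 + log(cos(4*a))/4


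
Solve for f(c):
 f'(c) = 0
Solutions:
 f(c) = C1


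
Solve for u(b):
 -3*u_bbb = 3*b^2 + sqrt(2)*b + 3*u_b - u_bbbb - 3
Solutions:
 u(b) = C1 + C2*exp(b*(-2^(2/3)*(sqrt(21) + 5)^(1/3)/4 - 2^(1/3)/(2*(sqrt(21) + 5)^(1/3)) + 1))*sin(2^(1/3)*sqrt(3)*b*(-2^(1/3)*(sqrt(21) + 5)^(1/3) + 2/(sqrt(21) + 5)^(1/3))/4) + C3*exp(b*(-2^(2/3)*(sqrt(21) + 5)^(1/3)/4 - 2^(1/3)/(2*(sqrt(21) + 5)^(1/3)) + 1))*cos(2^(1/3)*sqrt(3)*b*(-2^(1/3)*(sqrt(21) + 5)^(1/3) + 2/(sqrt(21) + 5)^(1/3))/4) + C4*exp(b*(2^(1/3)/(sqrt(21) + 5)^(1/3) + 1 + 2^(2/3)*(sqrt(21) + 5)^(1/3)/2)) - b^3/3 - sqrt(2)*b^2/6 + 3*b


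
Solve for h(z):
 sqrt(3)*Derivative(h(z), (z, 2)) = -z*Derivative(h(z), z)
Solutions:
 h(z) = C1 + C2*erf(sqrt(2)*3^(3/4)*z/6)


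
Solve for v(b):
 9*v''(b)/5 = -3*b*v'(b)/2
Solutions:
 v(b) = C1 + C2*erf(sqrt(15)*b/6)


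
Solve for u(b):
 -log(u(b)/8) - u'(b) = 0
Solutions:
 -Integral(1/(-log(_y) + 3*log(2)), (_y, u(b))) = C1 - b


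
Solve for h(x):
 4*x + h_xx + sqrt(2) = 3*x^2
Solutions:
 h(x) = C1 + C2*x + x^4/4 - 2*x^3/3 - sqrt(2)*x^2/2


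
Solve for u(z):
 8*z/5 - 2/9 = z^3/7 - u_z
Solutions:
 u(z) = C1 + z^4/28 - 4*z^2/5 + 2*z/9


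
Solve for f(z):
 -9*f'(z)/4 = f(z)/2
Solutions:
 f(z) = C1*exp(-2*z/9)


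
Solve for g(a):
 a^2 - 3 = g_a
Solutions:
 g(a) = C1 + a^3/3 - 3*a


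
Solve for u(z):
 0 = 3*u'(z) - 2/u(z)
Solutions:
 u(z) = -sqrt(C1 + 12*z)/3
 u(z) = sqrt(C1 + 12*z)/3


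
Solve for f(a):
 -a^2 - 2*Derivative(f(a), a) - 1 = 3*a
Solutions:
 f(a) = C1 - a^3/6 - 3*a^2/4 - a/2


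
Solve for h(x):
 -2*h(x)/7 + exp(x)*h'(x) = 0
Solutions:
 h(x) = C1*exp(-2*exp(-x)/7)


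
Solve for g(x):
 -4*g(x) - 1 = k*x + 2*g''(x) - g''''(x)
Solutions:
 g(x) = C1*exp(-x*sqrt(1 + sqrt(5))) + C2*exp(x*sqrt(1 + sqrt(5))) + C3*sin(x*sqrt(-1 + sqrt(5))) + C4*cos(x*sqrt(-1 + sqrt(5))) - k*x/4 - 1/4


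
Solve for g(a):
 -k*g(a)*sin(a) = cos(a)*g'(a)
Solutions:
 g(a) = C1*exp(k*log(cos(a)))


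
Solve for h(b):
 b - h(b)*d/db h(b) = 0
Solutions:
 h(b) = -sqrt(C1 + b^2)
 h(b) = sqrt(C1 + b^2)


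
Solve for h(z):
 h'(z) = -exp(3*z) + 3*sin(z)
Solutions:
 h(z) = C1 - exp(3*z)/3 - 3*cos(z)


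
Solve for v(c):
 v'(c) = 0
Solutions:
 v(c) = C1


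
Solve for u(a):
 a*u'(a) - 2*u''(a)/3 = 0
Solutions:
 u(a) = C1 + C2*erfi(sqrt(3)*a/2)


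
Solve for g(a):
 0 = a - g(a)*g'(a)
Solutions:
 g(a) = -sqrt(C1 + a^2)
 g(a) = sqrt(C1 + a^2)


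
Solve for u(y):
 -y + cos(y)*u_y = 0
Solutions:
 u(y) = C1 + Integral(y/cos(y), y)


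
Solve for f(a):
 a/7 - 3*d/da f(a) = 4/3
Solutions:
 f(a) = C1 + a^2/42 - 4*a/9


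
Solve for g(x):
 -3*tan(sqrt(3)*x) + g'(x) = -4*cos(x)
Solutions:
 g(x) = C1 - sqrt(3)*log(cos(sqrt(3)*x)) - 4*sin(x)


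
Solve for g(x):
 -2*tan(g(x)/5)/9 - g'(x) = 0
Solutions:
 g(x) = -5*asin(C1*exp(-2*x/45)) + 5*pi
 g(x) = 5*asin(C1*exp(-2*x/45))


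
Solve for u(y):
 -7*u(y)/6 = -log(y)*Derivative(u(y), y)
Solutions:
 u(y) = C1*exp(7*li(y)/6)


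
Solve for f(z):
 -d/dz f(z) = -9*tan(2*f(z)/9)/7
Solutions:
 f(z) = -9*asin(C1*exp(2*z/7))/2 + 9*pi/2
 f(z) = 9*asin(C1*exp(2*z/7))/2


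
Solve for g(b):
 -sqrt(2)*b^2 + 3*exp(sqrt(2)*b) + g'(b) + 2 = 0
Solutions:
 g(b) = C1 + sqrt(2)*b^3/3 - 2*b - 3*sqrt(2)*exp(sqrt(2)*b)/2


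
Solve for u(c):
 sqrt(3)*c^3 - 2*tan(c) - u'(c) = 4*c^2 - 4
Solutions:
 u(c) = C1 + sqrt(3)*c^4/4 - 4*c^3/3 + 4*c + 2*log(cos(c))


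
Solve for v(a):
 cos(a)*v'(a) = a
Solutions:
 v(a) = C1 + Integral(a/cos(a), a)


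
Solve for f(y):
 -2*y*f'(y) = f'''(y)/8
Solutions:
 f(y) = C1 + Integral(C2*airyai(-2*2^(1/3)*y) + C3*airybi(-2*2^(1/3)*y), y)


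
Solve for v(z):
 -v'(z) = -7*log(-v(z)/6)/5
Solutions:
 -5*Integral(1/(log(-_y) - log(6)), (_y, v(z)))/7 = C1 - z


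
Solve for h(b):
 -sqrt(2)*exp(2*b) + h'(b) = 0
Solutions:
 h(b) = C1 + sqrt(2)*exp(2*b)/2


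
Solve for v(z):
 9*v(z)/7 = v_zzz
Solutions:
 v(z) = C3*exp(21^(2/3)*z/7) + (C1*sin(3*3^(1/6)*7^(2/3)*z/14) + C2*cos(3*3^(1/6)*7^(2/3)*z/14))*exp(-21^(2/3)*z/14)


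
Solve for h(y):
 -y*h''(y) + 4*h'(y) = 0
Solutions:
 h(y) = C1 + C2*y^5


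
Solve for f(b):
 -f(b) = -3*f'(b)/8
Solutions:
 f(b) = C1*exp(8*b/3)


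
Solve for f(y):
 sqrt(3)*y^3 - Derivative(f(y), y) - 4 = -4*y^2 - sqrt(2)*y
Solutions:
 f(y) = C1 + sqrt(3)*y^4/4 + 4*y^3/3 + sqrt(2)*y^2/2 - 4*y


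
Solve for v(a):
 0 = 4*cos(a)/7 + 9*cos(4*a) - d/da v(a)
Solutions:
 v(a) = C1 + 4*sin(a)/7 + 9*sin(4*a)/4


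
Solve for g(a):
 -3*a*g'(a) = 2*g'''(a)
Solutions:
 g(a) = C1 + Integral(C2*airyai(-2^(2/3)*3^(1/3)*a/2) + C3*airybi(-2^(2/3)*3^(1/3)*a/2), a)


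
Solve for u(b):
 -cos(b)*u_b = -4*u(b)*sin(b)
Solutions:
 u(b) = C1/cos(b)^4


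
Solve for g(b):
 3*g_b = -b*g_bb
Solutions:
 g(b) = C1 + C2/b^2


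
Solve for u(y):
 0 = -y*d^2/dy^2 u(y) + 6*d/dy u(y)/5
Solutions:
 u(y) = C1 + C2*y^(11/5)


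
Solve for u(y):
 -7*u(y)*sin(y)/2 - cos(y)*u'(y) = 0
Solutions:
 u(y) = C1*cos(y)^(7/2)


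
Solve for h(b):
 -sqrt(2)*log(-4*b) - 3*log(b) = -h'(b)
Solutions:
 h(b) = C1 + b*(sqrt(2) + 3)*log(b) + b*(-3 - sqrt(2) + 2*sqrt(2)*log(2) + sqrt(2)*I*pi)


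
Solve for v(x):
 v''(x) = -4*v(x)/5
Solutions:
 v(x) = C1*sin(2*sqrt(5)*x/5) + C2*cos(2*sqrt(5)*x/5)


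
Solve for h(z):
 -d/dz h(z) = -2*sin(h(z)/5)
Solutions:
 -2*z + 5*log(cos(h(z)/5) - 1)/2 - 5*log(cos(h(z)/5) + 1)/2 = C1


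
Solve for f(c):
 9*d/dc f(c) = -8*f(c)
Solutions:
 f(c) = C1*exp(-8*c/9)


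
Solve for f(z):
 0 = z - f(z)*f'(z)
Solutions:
 f(z) = -sqrt(C1 + z^2)
 f(z) = sqrt(C1 + z^2)


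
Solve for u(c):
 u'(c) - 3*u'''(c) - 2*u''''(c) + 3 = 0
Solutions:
 u(c) = C1 + C4*exp(c/2) - 3*c + (C2 + C3*c)*exp(-c)


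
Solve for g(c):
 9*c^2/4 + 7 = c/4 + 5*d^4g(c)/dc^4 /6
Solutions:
 g(c) = C1 + C2*c + C3*c^2 + C4*c^3 + 3*c^6/400 - c^5/400 + 7*c^4/20


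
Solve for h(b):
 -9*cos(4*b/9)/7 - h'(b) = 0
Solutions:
 h(b) = C1 - 81*sin(4*b/9)/28


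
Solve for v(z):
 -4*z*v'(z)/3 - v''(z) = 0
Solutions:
 v(z) = C1 + C2*erf(sqrt(6)*z/3)


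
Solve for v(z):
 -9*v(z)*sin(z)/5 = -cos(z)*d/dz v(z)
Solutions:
 v(z) = C1/cos(z)^(9/5)


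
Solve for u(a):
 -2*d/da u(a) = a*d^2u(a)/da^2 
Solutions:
 u(a) = C1 + C2/a


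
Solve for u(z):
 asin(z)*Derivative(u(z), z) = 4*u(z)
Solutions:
 u(z) = C1*exp(4*Integral(1/asin(z), z))


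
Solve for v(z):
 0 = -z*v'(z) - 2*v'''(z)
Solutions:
 v(z) = C1 + Integral(C2*airyai(-2^(2/3)*z/2) + C3*airybi(-2^(2/3)*z/2), z)


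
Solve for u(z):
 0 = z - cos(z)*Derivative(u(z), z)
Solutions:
 u(z) = C1 + Integral(z/cos(z), z)


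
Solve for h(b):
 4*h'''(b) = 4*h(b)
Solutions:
 h(b) = C3*exp(b) + (C1*sin(sqrt(3)*b/2) + C2*cos(sqrt(3)*b/2))*exp(-b/2)


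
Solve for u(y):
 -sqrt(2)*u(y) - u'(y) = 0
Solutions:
 u(y) = C1*exp(-sqrt(2)*y)


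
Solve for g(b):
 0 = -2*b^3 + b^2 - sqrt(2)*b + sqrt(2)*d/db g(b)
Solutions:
 g(b) = C1 + sqrt(2)*b^4/4 - sqrt(2)*b^3/6 + b^2/2


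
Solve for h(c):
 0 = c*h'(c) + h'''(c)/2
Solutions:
 h(c) = C1 + Integral(C2*airyai(-2^(1/3)*c) + C3*airybi(-2^(1/3)*c), c)


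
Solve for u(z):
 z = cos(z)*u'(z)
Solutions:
 u(z) = C1 + Integral(z/cos(z), z)


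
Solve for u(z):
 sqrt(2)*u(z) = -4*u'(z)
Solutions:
 u(z) = C1*exp(-sqrt(2)*z/4)


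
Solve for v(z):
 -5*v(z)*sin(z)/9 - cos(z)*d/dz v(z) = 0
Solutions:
 v(z) = C1*cos(z)^(5/9)


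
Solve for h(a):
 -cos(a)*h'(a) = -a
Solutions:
 h(a) = C1 + Integral(a/cos(a), a)


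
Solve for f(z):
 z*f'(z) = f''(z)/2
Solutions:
 f(z) = C1 + C2*erfi(z)


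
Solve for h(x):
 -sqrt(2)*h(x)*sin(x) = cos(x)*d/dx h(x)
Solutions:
 h(x) = C1*cos(x)^(sqrt(2))


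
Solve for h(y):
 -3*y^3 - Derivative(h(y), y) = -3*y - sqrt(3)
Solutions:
 h(y) = C1 - 3*y^4/4 + 3*y^2/2 + sqrt(3)*y


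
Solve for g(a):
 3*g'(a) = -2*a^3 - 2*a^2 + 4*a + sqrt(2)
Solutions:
 g(a) = C1 - a^4/6 - 2*a^3/9 + 2*a^2/3 + sqrt(2)*a/3


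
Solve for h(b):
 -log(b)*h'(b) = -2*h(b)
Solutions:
 h(b) = C1*exp(2*li(b))


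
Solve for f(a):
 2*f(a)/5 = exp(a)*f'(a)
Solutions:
 f(a) = C1*exp(-2*exp(-a)/5)


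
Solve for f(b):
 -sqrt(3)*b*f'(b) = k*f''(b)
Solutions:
 f(b) = C1 + C2*sqrt(k)*erf(sqrt(2)*3^(1/4)*b*sqrt(1/k)/2)


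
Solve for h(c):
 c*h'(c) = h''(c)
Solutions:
 h(c) = C1 + C2*erfi(sqrt(2)*c/2)


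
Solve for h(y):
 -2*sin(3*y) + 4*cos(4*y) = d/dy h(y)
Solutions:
 h(y) = C1 + sin(4*y) + 2*cos(3*y)/3


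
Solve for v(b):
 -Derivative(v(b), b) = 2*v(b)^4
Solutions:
 v(b) = (-3^(2/3) - 3*3^(1/6)*I)*(1/(C1 + 2*b))^(1/3)/6
 v(b) = (-3^(2/3) + 3*3^(1/6)*I)*(1/(C1 + 2*b))^(1/3)/6
 v(b) = (1/(C1 + 6*b))^(1/3)


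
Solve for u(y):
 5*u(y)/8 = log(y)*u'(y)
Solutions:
 u(y) = C1*exp(5*li(y)/8)


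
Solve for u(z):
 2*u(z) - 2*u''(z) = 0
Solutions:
 u(z) = C1*exp(-z) + C2*exp(z)


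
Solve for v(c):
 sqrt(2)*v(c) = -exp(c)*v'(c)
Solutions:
 v(c) = C1*exp(sqrt(2)*exp(-c))


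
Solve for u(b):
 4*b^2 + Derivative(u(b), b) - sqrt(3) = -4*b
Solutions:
 u(b) = C1 - 4*b^3/3 - 2*b^2 + sqrt(3)*b


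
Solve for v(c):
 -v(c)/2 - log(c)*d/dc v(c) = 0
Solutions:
 v(c) = C1*exp(-li(c)/2)


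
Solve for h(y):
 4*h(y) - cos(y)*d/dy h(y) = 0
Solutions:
 h(y) = C1*(sin(y)^2 + 2*sin(y) + 1)/(sin(y)^2 - 2*sin(y) + 1)


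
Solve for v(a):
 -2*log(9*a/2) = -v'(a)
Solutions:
 v(a) = C1 + 2*a*log(a) - 2*a + a*log(81/4)


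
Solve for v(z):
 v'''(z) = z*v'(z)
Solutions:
 v(z) = C1 + Integral(C2*airyai(z) + C3*airybi(z), z)


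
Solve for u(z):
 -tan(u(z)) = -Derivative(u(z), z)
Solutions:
 u(z) = pi - asin(C1*exp(z))
 u(z) = asin(C1*exp(z))


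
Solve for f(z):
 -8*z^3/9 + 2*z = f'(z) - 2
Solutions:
 f(z) = C1 - 2*z^4/9 + z^2 + 2*z


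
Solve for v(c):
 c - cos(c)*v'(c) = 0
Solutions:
 v(c) = C1 + Integral(c/cos(c), c)


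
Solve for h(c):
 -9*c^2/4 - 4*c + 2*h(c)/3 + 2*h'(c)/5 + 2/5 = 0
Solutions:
 h(c) = C1*exp(-5*c/3) + 27*c^2/8 + 39*c/20 - 177/100


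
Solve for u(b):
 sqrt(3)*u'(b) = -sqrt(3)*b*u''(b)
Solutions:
 u(b) = C1 + C2*log(b)


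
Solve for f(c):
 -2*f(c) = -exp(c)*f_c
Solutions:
 f(c) = C1*exp(-2*exp(-c))


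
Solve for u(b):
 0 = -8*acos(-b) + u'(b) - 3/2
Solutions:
 u(b) = C1 + 8*b*acos(-b) + 3*b/2 + 8*sqrt(1 - b^2)


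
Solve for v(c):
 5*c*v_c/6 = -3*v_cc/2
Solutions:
 v(c) = C1 + C2*erf(sqrt(10)*c/6)


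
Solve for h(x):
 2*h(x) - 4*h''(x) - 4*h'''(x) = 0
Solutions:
 h(x) = C1*exp(-x*(2*2^(2/3)/(3*sqrt(57) + 23)^(1/3) + 4 + 2^(1/3)*(3*sqrt(57) + 23)^(1/3))/12)*sin(2^(1/3)*sqrt(3)*x*(-(3*sqrt(57) + 23)^(1/3) + 2*2^(1/3)/(3*sqrt(57) + 23)^(1/3))/12) + C2*exp(-x*(2*2^(2/3)/(3*sqrt(57) + 23)^(1/3) + 4 + 2^(1/3)*(3*sqrt(57) + 23)^(1/3))/12)*cos(2^(1/3)*sqrt(3)*x*(-(3*sqrt(57) + 23)^(1/3) + 2*2^(1/3)/(3*sqrt(57) + 23)^(1/3))/12) + C3*exp(x*(-2 + 2*2^(2/3)/(3*sqrt(57) + 23)^(1/3) + 2^(1/3)*(3*sqrt(57) + 23)^(1/3))/6)


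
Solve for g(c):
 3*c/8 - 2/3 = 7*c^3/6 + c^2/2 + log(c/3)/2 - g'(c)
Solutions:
 g(c) = C1 + 7*c^4/24 + c^3/6 - 3*c^2/16 + c*log(c)/2 - c*log(3)/2 + c/6


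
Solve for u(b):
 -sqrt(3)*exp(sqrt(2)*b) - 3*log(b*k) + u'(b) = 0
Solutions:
 u(b) = C1 + 3*b*log(b*k) - 3*b + sqrt(6)*exp(sqrt(2)*b)/2


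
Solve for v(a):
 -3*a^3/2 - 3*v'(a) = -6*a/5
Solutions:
 v(a) = C1 - a^4/8 + a^2/5


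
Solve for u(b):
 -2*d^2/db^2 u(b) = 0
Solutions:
 u(b) = C1 + C2*b


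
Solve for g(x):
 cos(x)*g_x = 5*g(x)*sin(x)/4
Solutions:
 g(x) = C1/cos(x)^(5/4)


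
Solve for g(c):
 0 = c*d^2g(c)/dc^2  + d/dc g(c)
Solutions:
 g(c) = C1 + C2*log(c)


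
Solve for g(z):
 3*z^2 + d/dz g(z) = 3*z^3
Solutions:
 g(z) = C1 + 3*z^4/4 - z^3


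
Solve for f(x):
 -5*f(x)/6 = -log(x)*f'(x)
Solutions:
 f(x) = C1*exp(5*li(x)/6)


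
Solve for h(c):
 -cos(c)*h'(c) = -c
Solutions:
 h(c) = C1 + Integral(c/cos(c), c)


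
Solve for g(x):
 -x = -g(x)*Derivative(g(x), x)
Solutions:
 g(x) = -sqrt(C1 + x^2)
 g(x) = sqrt(C1 + x^2)


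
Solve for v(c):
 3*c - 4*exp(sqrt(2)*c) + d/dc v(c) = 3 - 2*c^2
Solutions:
 v(c) = C1 - 2*c^3/3 - 3*c^2/2 + 3*c + 2*sqrt(2)*exp(sqrt(2)*c)


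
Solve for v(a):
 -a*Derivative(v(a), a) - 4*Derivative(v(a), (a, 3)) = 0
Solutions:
 v(a) = C1 + Integral(C2*airyai(-2^(1/3)*a/2) + C3*airybi(-2^(1/3)*a/2), a)


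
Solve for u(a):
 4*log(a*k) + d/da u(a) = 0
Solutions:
 u(a) = C1 - 4*a*log(a*k) + 4*a


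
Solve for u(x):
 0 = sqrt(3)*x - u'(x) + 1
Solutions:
 u(x) = C1 + sqrt(3)*x^2/2 + x


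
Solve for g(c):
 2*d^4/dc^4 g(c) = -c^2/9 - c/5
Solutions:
 g(c) = C1 + C2*c + C3*c^2 + C4*c^3 - c^6/6480 - c^5/1200


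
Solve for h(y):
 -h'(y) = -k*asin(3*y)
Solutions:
 h(y) = C1 + k*(y*asin(3*y) + sqrt(1 - 9*y^2)/3)


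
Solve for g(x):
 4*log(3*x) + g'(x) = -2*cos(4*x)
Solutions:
 g(x) = C1 - 4*x*log(x) - 4*x*log(3) + 4*x - sin(4*x)/2


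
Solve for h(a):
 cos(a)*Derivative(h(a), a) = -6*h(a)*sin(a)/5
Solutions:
 h(a) = C1*cos(a)^(6/5)


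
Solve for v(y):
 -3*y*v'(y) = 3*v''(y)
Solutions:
 v(y) = C1 + C2*erf(sqrt(2)*y/2)


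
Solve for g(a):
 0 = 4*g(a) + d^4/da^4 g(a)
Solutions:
 g(a) = (C1*sin(a) + C2*cos(a))*exp(-a) + (C3*sin(a) + C4*cos(a))*exp(a)


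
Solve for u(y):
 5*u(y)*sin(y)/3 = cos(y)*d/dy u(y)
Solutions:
 u(y) = C1/cos(y)^(5/3)


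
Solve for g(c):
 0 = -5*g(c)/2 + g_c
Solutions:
 g(c) = C1*exp(5*c/2)


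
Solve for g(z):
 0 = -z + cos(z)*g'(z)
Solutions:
 g(z) = C1 + Integral(z/cos(z), z)


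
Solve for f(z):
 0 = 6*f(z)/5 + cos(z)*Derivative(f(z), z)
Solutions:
 f(z) = C1*(sin(z) - 1)^(3/5)/(sin(z) + 1)^(3/5)


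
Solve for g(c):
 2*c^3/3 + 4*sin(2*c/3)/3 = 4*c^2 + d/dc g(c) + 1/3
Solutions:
 g(c) = C1 + c^4/6 - 4*c^3/3 - c/3 - 2*cos(2*c/3)


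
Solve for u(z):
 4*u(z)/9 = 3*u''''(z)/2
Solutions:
 u(z) = C1*exp(-2^(3/4)*3^(1/4)*z/3) + C2*exp(2^(3/4)*3^(1/4)*z/3) + C3*sin(2^(3/4)*3^(1/4)*z/3) + C4*cos(2^(3/4)*3^(1/4)*z/3)


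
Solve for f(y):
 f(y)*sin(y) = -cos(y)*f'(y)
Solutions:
 f(y) = C1*cos(y)


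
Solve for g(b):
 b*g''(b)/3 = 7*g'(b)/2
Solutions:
 g(b) = C1 + C2*b^(23/2)


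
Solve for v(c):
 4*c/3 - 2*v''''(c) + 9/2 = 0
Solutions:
 v(c) = C1 + C2*c + C3*c^2 + C4*c^3 + c^5/180 + 3*c^4/32


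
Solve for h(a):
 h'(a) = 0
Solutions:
 h(a) = C1


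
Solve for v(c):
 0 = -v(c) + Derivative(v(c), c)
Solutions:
 v(c) = C1*exp(c)


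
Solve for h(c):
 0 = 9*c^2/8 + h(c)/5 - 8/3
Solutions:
 h(c) = 40/3 - 45*c^2/8


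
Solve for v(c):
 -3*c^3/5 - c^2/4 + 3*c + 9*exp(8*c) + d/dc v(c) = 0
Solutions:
 v(c) = C1 + 3*c^4/20 + c^3/12 - 3*c^2/2 - 9*exp(8*c)/8


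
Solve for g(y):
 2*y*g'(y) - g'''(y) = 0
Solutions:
 g(y) = C1 + Integral(C2*airyai(2^(1/3)*y) + C3*airybi(2^(1/3)*y), y)


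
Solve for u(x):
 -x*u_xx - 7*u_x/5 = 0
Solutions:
 u(x) = C1 + C2/x^(2/5)


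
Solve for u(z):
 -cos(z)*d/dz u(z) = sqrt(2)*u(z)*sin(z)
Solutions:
 u(z) = C1*cos(z)^(sqrt(2))


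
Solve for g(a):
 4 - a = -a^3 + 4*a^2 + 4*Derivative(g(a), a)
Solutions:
 g(a) = C1 + a^4/16 - a^3/3 - a^2/8 + a


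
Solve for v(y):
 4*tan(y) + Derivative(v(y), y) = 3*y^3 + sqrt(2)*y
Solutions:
 v(y) = C1 + 3*y^4/4 + sqrt(2)*y^2/2 + 4*log(cos(y))


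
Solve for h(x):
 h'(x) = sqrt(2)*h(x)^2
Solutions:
 h(x) = -1/(C1 + sqrt(2)*x)


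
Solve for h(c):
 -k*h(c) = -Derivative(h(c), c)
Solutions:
 h(c) = C1*exp(c*k)


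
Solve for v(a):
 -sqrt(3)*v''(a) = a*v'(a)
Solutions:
 v(a) = C1 + C2*erf(sqrt(2)*3^(3/4)*a/6)


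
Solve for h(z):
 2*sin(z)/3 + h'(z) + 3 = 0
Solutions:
 h(z) = C1 - 3*z + 2*cos(z)/3


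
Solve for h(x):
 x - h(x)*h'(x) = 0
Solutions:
 h(x) = -sqrt(C1 + x^2)
 h(x) = sqrt(C1 + x^2)


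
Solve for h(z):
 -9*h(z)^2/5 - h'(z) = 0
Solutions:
 h(z) = 5/(C1 + 9*z)


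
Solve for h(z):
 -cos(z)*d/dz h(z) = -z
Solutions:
 h(z) = C1 + Integral(z/cos(z), z)


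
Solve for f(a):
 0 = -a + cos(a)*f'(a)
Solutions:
 f(a) = C1 + Integral(a/cos(a), a)


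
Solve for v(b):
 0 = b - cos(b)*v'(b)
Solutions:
 v(b) = C1 + Integral(b/cos(b), b)


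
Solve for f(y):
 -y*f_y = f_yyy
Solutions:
 f(y) = C1 + Integral(C2*airyai(-y) + C3*airybi(-y), y)


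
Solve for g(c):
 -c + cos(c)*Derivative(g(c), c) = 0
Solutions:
 g(c) = C1 + Integral(c/cos(c), c)


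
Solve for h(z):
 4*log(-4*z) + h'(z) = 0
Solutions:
 h(z) = C1 - 4*z*log(-z) + 4*z*(1 - 2*log(2))


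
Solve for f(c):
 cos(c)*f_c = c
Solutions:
 f(c) = C1 + Integral(c/cos(c), c)


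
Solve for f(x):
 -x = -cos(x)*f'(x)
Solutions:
 f(x) = C1 + Integral(x/cos(x), x)


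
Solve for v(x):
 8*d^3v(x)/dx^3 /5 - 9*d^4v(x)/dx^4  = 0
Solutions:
 v(x) = C1 + C2*x + C3*x^2 + C4*exp(8*x/45)


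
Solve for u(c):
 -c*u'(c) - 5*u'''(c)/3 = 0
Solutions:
 u(c) = C1 + Integral(C2*airyai(-3^(1/3)*5^(2/3)*c/5) + C3*airybi(-3^(1/3)*5^(2/3)*c/5), c)


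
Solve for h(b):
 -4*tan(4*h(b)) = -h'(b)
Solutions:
 h(b) = -asin(C1*exp(16*b))/4 + pi/4
 h(b) = asin(C1*exp(16*b))/4


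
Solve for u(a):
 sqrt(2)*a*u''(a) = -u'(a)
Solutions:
 u(a) = C1 + C2*a^(1 - sqrt(2)/2)


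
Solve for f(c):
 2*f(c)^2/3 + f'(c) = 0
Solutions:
 f(c) = 3/(C1 + 2*c)


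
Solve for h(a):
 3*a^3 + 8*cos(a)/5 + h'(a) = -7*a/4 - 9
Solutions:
 h(a) = C1 - 3*a^4/4 - 7*a^2/8 - 9*a - 8*sin(a)/5


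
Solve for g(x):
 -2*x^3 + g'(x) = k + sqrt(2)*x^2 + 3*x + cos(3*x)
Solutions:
 g(x) = C1 + k*x + x^4/2 + sqrt(2)*x^3/3 + 3*x^2/2 + sin(3*x)/3


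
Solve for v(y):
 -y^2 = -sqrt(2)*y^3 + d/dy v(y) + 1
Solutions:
 v(y) = C1 + sqrt(2)*y^4/4 - y^3/3 - y


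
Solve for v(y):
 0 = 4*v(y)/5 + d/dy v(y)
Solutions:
 v(y) = C1*exp(-4*y/5)


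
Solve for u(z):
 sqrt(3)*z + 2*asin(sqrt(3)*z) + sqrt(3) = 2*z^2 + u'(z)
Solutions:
 u(z) = C1 - 2*z^3/3 + sqrt(3)*z^2/2 + 2*z*asin(sqrt(3)*z) + sqrt(3)*z + 2*sqrt(3)*sqrt(1 - 3*z^2)/3


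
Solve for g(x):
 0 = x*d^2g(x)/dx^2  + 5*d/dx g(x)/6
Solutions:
 g(x) = C1 + C2*x^(1/6)


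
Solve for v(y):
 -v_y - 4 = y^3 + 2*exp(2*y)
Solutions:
 v(y) = C1 - y^4/4 - 4*y - exp(2*y)


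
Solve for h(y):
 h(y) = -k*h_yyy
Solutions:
 h(y) = C1*exp(y*(-1/k)^(1/3)) + C2*exp(y*(-1/k)^(1/3)*(-1 + sqrt(3)*I)/2) + C3*exp(-y*(-1/k)^(1/3)*(1 + sqrt(3)*I)/2)


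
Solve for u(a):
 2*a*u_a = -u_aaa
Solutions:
 u(a) = C1 + Integral(C2*airyai(-2^(1/3)*a) + C3*airybi(-2^(1/3)*a), a)


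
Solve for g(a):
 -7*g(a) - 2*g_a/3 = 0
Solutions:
 g(a) = C1*exp(-21*a/2)


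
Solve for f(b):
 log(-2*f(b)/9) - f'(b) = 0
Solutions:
 -Integral(1/(log(-_y) - 2*log(3) + log(2)), (_y, f(b))) = C1 - b


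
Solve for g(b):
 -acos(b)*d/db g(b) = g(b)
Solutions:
 g(b) = C1*exp(-Integral(1/acos(b), b))


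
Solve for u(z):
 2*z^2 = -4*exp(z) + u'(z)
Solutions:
 u(z) = C1 + 2*z^3/3 + 4*exp(z)


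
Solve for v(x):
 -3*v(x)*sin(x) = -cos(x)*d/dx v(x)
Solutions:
 v(x) = C1/cos(x)^3


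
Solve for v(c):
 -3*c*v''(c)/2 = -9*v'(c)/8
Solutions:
 v(c) = C1 + C2*c^(7/4)


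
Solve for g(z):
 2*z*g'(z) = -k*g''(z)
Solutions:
 g(z) = C1 + C2*sqrt(k)*erf(z*sqrt(1/k))


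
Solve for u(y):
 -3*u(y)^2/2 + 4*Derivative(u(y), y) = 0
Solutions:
 u(y) = -8/(C1 + 3*y)


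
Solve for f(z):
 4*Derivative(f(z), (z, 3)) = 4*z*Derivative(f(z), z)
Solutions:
 f(z) = C1 + Integral(C2*airyai(z) + C3*airybi(z), z)


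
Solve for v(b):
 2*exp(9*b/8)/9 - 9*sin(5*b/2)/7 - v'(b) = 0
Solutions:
 v(b) = C1 + 16*exp(9*b/8)/81 + 18*cos(5*b/2)/35


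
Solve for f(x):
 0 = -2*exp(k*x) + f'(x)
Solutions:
 f(x) = C1 + 2*exp(k*x)/k


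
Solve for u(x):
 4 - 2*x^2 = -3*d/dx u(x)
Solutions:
 u(x) = C1 + 2*x^3/9 - 4*x/3


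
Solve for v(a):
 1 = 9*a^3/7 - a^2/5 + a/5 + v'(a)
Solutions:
 v(a) = C1 - 9*a^4/28 + a^3/15 - a^2/10 + a


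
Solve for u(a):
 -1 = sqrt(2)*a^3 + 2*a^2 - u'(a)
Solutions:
 u(a) = C1 + sqrt(2)*a^4/4 + 2*a^3/3 + a


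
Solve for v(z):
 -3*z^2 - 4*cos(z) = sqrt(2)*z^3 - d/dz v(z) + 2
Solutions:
 v(z) = C1 + sqrt(2)*z^4/4 + z^3 + 2*z + 4*sin(z)


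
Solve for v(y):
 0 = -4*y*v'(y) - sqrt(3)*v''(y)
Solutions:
 v(y) = C1 + C2*erf(sqrt(2)*3^(3/4)*y/3)


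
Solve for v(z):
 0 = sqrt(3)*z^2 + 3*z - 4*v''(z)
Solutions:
 v(z) = C1 + C2*z + sqrt(3)*z^4/48 + z^3/8


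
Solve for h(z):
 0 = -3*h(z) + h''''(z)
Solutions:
 h(z) = C1*exp(-3^(1/4)*z) + C2*exp(3^(1/4)*z) + C3*sin(3^(1/4)*z) + C4*cos(3^(1/4)*z)


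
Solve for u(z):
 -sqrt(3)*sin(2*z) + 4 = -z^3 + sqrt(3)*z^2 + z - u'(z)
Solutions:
 u(z) = C1 - z^4/4 + sqrt(3)*z^3/3 + z^2/2 - 4*z - sqrt(3)*cos(2*z)/2


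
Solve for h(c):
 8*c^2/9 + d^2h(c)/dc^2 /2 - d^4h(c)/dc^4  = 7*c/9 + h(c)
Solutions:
 h(c) = 8*c^2/9 - 7*c/9 + (C1*sin(c*sin(atan(sqrt(15))/2)) + C2*cos(c*sin(atan(sqrt(15))/2)))*exp(-c*cos(atan(sqrt(15))/2)) + (C3*sin(c*sin(atan(sqrt(15))/2)) + C4*cos(c*sin(atan(sqrt(15))/2)))*exp(c*cos(atan(sqrt(15))/2)) + 8/9


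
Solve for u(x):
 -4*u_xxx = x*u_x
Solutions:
 u(x) = C1 + Integral(C2*airyai(-2^(1/3)*x/2) + C3*airybi(-2^(1/3)*x/2), x)


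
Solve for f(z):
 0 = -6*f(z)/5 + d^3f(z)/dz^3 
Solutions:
 f(z) = C3*exp(5^(2/3)*6^(1/3)*z/5) + (C1*sin(2^(1/3)*3^(5/6)*5^(2/3)*z/10) + C2*cos(2^(1/3)*3^(5/6)*5^(2/3)*z/10))*exp(-5^(2/3)*6^(1/3)*z/10)


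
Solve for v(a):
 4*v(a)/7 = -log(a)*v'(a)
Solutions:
 v(a) = C1*exp(-4*li(a)/7)


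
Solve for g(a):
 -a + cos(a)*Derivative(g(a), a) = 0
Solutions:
 g(a) = C1 + Integral(a/cos(a), a)


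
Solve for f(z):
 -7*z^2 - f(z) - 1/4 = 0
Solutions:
 f(z) = -7*z^2 - 1/4


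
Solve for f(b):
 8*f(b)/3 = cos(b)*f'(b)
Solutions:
 f(b) = C1*(sin(b) + 1)^(4/3)/(sin(b) - 1)^(4/3)


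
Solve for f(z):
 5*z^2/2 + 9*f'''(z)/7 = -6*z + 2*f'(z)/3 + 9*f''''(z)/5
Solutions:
 f(z) = C1 + C2*exp(z*(5*5^(2/3)/(7*sqrt(2051) + 318)^(1/3) + 10 + 5^(1/3)*(7*sqrt(2051) + 318)^(1/3))/42)*sin(sqrt(3)*5^(1/3)*z*(-(7*sqrt(2051) + 318)^(1/3) + 5*5^(1/3)/(7*sqrt(2051) + 318)^(1/3))/42) + C3*exp(z*(5*5^(2/3)/(7*sqrt(2051) + 318)^(1/3) + 10 + 5^(1/3)*(7*sqrt(2051) + 318)^(1/3))/42)*cos(sqrt(3)*5^(1/3)*z*(-(7*sqrt(2051) + 318)^(1/3) + 5*5^(1/3)/(7*sqrt(2051) + 318)^(1/3))/42) + C4*exp(z*(-5^(1/3)*(7*sqrt(2051) + 318)^(1/3) - 5*5^(2/3)/(7*sqrt(2051) + 318)^(1/3) + 5)/21) + 5*z^3/4 + 9*z^2/2 + 405*z/28


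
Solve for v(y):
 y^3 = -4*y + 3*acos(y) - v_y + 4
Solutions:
 v(y) = C1 - y^4/4 - 2*y^2 + 3*y*acos(y) + 4*y - 3*sqrt(1 - y^2)


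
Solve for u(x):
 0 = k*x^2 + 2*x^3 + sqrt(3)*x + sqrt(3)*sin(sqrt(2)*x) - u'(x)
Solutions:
 u(x) = C1 + k*x^3/3 + x^4/2 + sqrt(3)*x^2/2 - sqrt(6)*cos(sqrt(2)*x)/2


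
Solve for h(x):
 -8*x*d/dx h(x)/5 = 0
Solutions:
 h(x) = C1


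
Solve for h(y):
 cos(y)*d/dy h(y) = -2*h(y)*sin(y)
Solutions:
 h(y) = C1*cos(y)^2


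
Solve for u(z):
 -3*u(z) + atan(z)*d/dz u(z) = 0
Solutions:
 u(z) = C1*exp(3*Integral(1/atan(z), z))


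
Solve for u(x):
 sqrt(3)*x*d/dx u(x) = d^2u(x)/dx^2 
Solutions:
 u(x) = C1 + C2*erfi(sqrt(2)*3^(1/4)*x/2)


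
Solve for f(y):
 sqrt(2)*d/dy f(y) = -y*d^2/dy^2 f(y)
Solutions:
 f(y) = C1 + C2*y^(1 - sqrt(2))


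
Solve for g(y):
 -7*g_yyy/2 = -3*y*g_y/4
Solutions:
 g(y) = C1 + Integral(C2*airyai(14^(2/3)*3^(1/3)*y/14) + C3*airybi(14^(2/3)*3^(1/3)*y/14), y)


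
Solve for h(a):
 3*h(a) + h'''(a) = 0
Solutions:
 h(a) = C3*exp(-3^(1/3)*a) + (C1*sin(3^(5/6)*a/2) + C2*cos(3^(5/6)*a/2))*exp(3^(1/3)*a/2)


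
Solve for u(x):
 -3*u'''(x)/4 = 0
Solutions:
 u(x) = C1 + C2*x + C3*x^2


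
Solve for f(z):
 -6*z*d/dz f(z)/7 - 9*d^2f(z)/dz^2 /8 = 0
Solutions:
 f(z) = C1 + C2*erf(2*sqrt(42)*z/21)


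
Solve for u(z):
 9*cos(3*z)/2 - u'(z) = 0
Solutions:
 u(z) = C1 + 3*sin(3*z)/2


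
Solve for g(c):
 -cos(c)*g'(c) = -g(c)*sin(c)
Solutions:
 g(c) = C1/cos(c)


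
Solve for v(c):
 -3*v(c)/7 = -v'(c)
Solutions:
 v(c) = C1*exp(3*c/7)


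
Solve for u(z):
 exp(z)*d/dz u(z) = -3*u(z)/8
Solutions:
 u(z) = C1*exp(3*exp(-z)/8)


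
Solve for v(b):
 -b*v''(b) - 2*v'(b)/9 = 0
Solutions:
 v(b) = C1 + C2*b^(7/9)


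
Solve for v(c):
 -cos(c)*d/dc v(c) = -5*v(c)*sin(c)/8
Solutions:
 v(c) = C1/cos(c)^(5/8)


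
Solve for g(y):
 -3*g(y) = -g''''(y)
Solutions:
 g(y) = C1*exp(-3^(1/4)*y) + C2*exp(3^(1/4)*y) + C3*sin(3^(1/4)*y) + C4*cos(3^(1/4)*y)


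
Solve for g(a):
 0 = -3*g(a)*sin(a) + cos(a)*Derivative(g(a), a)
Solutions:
 g(a) = C1/cos(a)^3


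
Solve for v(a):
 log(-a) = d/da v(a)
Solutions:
 v(a) = C1 + a*log(-a) - a


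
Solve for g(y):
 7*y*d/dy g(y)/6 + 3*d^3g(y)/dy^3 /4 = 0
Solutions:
 g(y) = C1 + Integral(C2*airyai(-42^(1/3)*y/3) + C3*airybi(-42^(1/3)*y/3), y)


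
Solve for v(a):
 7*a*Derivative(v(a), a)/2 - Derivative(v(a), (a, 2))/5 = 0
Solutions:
 v(a) = C1 + C2*erfi(sqrt(35)*a/2)


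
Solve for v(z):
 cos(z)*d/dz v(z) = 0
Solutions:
 v(z) = C1


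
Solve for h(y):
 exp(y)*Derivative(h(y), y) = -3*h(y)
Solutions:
 h(y) = C1*exp(3*exp(-y))


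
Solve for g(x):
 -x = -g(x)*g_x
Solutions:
 g(x) = -sqrt(C1 + x^2)
 g(x) = sqrt(C1 + x^2)


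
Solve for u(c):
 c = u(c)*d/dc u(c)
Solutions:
 u(c) = -sqrt(C1 + c^2)
 u(c) = sqrt(C1 + c^2)


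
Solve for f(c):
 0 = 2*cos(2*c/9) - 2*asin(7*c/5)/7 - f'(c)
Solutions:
 f(c) = C1 - 2*c*asin(7*c/5)/7 - 2*sqrt(25 - 49*c^2)/49 + 9*sin(2*c/9)


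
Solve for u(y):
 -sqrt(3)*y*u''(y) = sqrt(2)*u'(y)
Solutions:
 u(y) = C1 + C2*y^(1 - sqrt(6)/3)


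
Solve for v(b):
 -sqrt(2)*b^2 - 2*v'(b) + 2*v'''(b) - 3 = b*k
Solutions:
 v(b) = C1 + C2*exp(-b) + C3*exp(b) - sqrt(2)*b^3/6 - b^2*k/4 - 3*b/2 - sqrt(2)*b


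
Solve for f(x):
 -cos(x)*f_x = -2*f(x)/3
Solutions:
 f(x) = C1*(sin(x) + 1)^(1/3)/(sin(x) - 1)^(1/3)


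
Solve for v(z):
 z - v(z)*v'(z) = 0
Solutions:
 v(z) = -sqrt(C1 + z^2)
 v(z) = sqrt(C1 + z^2)


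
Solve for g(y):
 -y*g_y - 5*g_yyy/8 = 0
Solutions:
 g(y) = C1 + Integral(C2*airyai(-2*5^(2/3)*y/5) + C3*airybi(-2*5^(2/3)*y/5), y)


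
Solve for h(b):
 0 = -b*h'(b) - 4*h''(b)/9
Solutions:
 h(b) = C1 + C2*erf(3*sqrt(2)*b/4)


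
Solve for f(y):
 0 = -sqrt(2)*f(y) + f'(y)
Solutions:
 f(y) = C1*exp(sqrt(2)*y)


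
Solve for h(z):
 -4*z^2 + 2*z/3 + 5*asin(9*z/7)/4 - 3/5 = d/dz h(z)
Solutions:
 h(z) = C1 - 4*z^3/3 + z^2/3 + 5*z*asin(9*z/7)/4 - 3*z/5 + 5*sqrt(49 - 81*z^2)/36


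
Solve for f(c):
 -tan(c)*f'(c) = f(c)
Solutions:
 f(c) = C1/sin(c)


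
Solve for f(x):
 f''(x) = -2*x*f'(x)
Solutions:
 f(x) = C1 + C2*erf(x)


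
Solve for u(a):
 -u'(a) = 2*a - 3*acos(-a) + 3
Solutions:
 u(a) = C1 - a^2 + 3*a*acos(-a) - 3*a + 3*sqrt(1 - a^2)


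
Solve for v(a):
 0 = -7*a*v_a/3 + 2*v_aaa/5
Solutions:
 v(a) = C1 + Integral(C2*airyai(35^(1/3)*6^(2/3)*a/6) + C3*airybi(35^(1/3)*6^(2/3)*a/6), a)


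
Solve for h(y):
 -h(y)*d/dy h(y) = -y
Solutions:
 h(y) = -sqrt(C1 + y^2)
 h(y) = sqrt(C1 + y^2)


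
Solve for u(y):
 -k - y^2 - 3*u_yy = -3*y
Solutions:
 u(y) = C1 + C2*y - k*y^2/6 - y^4/36 + y^3/6


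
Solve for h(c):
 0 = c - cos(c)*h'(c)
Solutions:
 h(c) = C1 + Integral(c/cos(c), c)


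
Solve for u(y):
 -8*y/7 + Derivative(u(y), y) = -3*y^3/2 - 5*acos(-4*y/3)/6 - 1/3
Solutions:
 u(y) = C1 - 3*y^4/8 + 4*y^2/7 - 5*y*acos(-4*y/3)/6 - y/3 - 5*sqrt(9 - 16*y^2)/24


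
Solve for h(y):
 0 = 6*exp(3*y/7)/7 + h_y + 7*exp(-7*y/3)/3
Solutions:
 h(y) = C1 - 2*exp(3*y/7) + exp(-7*y/3)


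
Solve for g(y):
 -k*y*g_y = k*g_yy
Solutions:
 g(y) = C1 + C2*erf(sqrt(2)*y/2)


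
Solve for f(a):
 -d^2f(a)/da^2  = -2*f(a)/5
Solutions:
 f(a) = C1*exp(-sqrt(10)*a/5) + C2*exp(sqrt(10)*a/5)


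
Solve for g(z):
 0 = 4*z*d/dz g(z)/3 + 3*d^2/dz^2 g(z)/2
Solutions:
 g(z) = C1 + C2*erf(2*z/3)


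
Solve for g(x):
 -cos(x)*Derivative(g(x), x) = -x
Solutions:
 g(x) = C1 + Integral(x/cos(x), x)


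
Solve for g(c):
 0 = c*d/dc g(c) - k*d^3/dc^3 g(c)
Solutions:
 g(c) = C1 + Integral(C2*airyai(c*(1/k)^(1/3)) + C3*airybi(c*(1/k)^(1/3)), c)


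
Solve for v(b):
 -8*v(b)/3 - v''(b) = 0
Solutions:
 v(b) = C1*sin(2*sqrt(6)*b/3) + C2*cos(2*sqrt(6)*b/3)


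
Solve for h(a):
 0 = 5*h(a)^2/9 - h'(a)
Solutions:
 h(a) = -9/(C1 + 5*a)


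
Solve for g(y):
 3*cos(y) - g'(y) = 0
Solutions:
 g(y) = C1 + 3*sin(y)


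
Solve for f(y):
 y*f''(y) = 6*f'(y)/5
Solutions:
 f(y) = C1 + C2*y^(11/5)


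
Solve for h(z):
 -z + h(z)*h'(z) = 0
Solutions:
 h(z) = -sqrt(C1 + z^2)
 h(z) = sqrt(C1 + z^2)


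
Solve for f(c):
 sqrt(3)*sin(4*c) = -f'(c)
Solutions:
 f(c) = C1 + sqrt(3)*cos(4*c)/4


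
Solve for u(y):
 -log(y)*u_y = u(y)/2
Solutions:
 u(y) = C1*exp(-li(y)/2)


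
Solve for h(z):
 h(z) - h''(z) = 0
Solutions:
 h(z) = C1*exp(-z) + C2*exp(z)


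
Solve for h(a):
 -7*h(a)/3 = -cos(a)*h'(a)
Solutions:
 h(a) = C1*(sin(a) + 1)^(7/6)/(sin(a) - 1)^(7/6)


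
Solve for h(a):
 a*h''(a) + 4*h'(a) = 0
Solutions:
 h(a) = C1 + C2/a^3


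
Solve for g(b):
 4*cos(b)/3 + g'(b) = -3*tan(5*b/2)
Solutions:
 g(b) = C1 + 6*log(cos(5*b/2))/5 - 4*sin(b)/3


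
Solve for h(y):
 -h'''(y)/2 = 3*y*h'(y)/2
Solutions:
 h(y) = C1 + Integral(C2*airyai(-3^(1/3)*y) + C3*airybi(-3^(1/3)*y), y)


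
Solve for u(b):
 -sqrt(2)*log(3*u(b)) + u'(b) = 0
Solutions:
 -sqrt(2)*Integral(1/(log(_y) + log(3)), (_y, u(b)))/2 = C1 - b


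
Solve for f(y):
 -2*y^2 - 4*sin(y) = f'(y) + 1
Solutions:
 f(y) = C1 - 2*y^3/3 - y + 4*cos(y)


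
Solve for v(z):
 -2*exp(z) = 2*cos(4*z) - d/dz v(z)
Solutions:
 v(z) = C1 + 2*exp(z) + sin(4*z)/2


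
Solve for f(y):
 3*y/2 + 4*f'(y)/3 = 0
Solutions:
 f(y) = C1 - 9*y^2/16


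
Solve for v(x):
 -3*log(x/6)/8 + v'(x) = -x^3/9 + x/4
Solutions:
 v(x) = C1 - x^4/36 + x^2/8 + 3*x*log(x)/8 - 3*x*log(6)/8 - 3*x/8


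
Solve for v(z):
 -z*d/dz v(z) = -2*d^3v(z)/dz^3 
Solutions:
 v(z) = C1 + Integral(C2*airyai(2^(2/3)*z/2) + C3*airybi(2^(2/3)*z/2), z)


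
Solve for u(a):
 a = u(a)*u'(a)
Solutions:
 u(a) = -sqrt(C1 + a^2)
 u(a) = sqrt(C1 + a^2)


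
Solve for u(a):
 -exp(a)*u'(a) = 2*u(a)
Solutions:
 u(a) = C1*exp(2*exp(-a))


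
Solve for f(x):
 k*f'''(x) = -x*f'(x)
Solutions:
 f(x) = C1 + Integral(C2*airyai(x*(-1/k)^(1/3)) + C3*airybi(x*(-1/k)^(1/3)), x)
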